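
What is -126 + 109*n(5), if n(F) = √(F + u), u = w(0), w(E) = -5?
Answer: -126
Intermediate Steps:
u = -5
n(F) = √(-5 + F) (n(F) = √(F - 5) = √(-5 + F))
-126 + 109*n(5) = -126 + 109*√(-5 + 5) = -126 + 109*√0 = -126 + 109*0 = -126 + 0 = -126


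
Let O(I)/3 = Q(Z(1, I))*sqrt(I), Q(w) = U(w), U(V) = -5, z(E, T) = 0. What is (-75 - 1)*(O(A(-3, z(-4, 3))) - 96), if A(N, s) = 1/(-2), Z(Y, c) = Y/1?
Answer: 7296 + 570*I*sqrt(2) ≈ 7296.0 + 806.1*I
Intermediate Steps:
Z(Y, c) = Y (Z(Y, c) = Y*1 = Y)
Q(w) = -5
A(N, s) = -1/2
O(I) = -15*sqrt(I) (O(I) = 3*(-5*sqrt(I)) = -15*sqrt(I))
(-75 - 1)*(O(A(-3, z(-4, 3))) - 96) = (-75 - 1)*(-15*I*sqrt(2)/2 - 96) = -76*(-15*I*sqrt(2)/2 - 96) = -76*(-96 - 15*I*sqrt(2)/2) = 7296 + 570*I*sqrt(2)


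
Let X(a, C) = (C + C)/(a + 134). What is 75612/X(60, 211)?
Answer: 7334364/211 ≈ 34760.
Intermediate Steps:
X(a, C) = 2*C/(134 + a) (X(a, C) = (2*C)/(134 + a) = 2*C/(134 + a))
75612/X(60, 211) = 75612/((2*211/(134 + 60))) = 75612/((2*211/194)) = 75612/((2*211*(1/194))) = 75612/(211/97) = 75612*(97/211) = 7334364/211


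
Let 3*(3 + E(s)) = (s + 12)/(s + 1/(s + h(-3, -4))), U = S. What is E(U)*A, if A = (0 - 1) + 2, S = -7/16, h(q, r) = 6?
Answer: -19768/1101 ≈ -17.955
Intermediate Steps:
S = -7/16 (S = -7*1/16 = -7/16 ≈ -0.43750)
U = -7/16 ≈ -0.43750
A = 1 (A = -1 + 2 = 1)
E(s) = -3 + (12 + s)/(3*(s + 1/(6 + s))) (E(s) = -3 + ((s + 12)/(s + 1/(s + 6)))/3 = -3 + ((12 + s)/(s + 1/(6 + s)))/3 = -3 + (12 + s)/(3*(s + 1/(6 + s))))
E(U)*A = ((63 - 36*(-7/16) - 8*(-7/16)²)/(3*(1 + (-7/16)² + 6*(-7/16))))*1 = ((63 + 63/4 - 8*49/256)/(3*(1 + 49/256 - 21/8)))*1 = ((63 + 63/4 - 49/32)/(3*(-367/256)))*1 = ((⅓)*(-256/367)*(2471/32))*1 = -19768/1101*1 = -19768/1101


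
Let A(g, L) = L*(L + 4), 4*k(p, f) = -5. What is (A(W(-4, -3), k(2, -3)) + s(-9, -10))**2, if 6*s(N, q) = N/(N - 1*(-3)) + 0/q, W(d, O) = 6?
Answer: 2601/256 ≈ 10.160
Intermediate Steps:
k(p, f) = -5/4 (k(p, f) = (1/4)*(-5) = -5/4)
A(g, L) = L*(4 + L)
s(N, q) = N/(6*(3 + N)) (s(N, q) = (N/(N - 1*(-3)) + 0/q)/6 = (N/(N + 3) + 0)/6 = (N/(3 + N) + 0)/6 = (N/(3 + N))/6 = N/(6*(3 + N)))
(A(W(-4, -3), k(2, -3)) + s(-9, -10))**2 = (-5*(4 - 5/4)/4 + (1/6)*(-9)/(3 - 9))**2 = (-5/4*11/4 + (1/6)*(-9)/(-6))**2 = (-55/16 + (1/6)*(-9)*(-1/6))**2 = (-55/16 + 1/4)**2 = (-51/16)**2 = 2601/256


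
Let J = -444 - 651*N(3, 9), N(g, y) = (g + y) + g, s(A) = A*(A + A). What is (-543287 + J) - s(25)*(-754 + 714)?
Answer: -503496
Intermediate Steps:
s(A) = 2*A² (s(A) = A*(2*A) = 2*A²)
N(g, y) = y + 2*g
J = -10209 (J = -444 - 651*(9 + 2*3) = -444 - 651*(9 + 6) = -444 - 651*15 = -444 - 9765 = -10209)
(-543287 + J) - s(25)*(-754 + 714) = (-543287 - 10209) - 2*25²*(-754 + 714) = -553496 - 2*625*(-40) = -553496 - 1250*(-40) = -553496 - 1*(-50000) = -553496 + 50000 = -503496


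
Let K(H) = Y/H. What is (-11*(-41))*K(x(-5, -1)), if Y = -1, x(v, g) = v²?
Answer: -451/25 ≈ -18.040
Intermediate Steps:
K(H) = -1/H
(-11*(-41))*K(x(-5, -1)) = (-11*(-41))*(-1/((-5)²)) = 451*(-1/25) = -451/25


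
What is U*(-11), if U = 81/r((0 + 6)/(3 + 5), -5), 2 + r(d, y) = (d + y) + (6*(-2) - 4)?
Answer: 3564/89 ≈ 40.045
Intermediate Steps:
r(d, y) = -18 + d + y (r(d, y) = -2 + ((d + y) + (6*(-2) - 4)) = -2 + ((d + y) + (-12 - 4)) = -2 + ((d + y) - 16) = -2 + (-16 + d + y) = -18 + d + y)
U = -324/89 (U = 81/(-18 + (0 + 6)/(3 + 5) - 5) = 81/(-18 + 6/8 - 5) = 81/(-18 + 6*(⅛) - 5) = 81/(-18 + ¾ - 5) = 81/(-89/4) = 81*(-4/89) = -324/89 ≈ -3.6404)
U*(-11) = -324/89*(-11) = 3564/89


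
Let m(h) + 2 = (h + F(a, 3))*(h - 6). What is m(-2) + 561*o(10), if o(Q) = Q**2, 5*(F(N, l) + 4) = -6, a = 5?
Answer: 280778/5 ≈ 56156.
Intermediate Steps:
F(N, l) = -26/5 (F(N, l) = -4 + (1/5)*(-6) = -4 - 6/5 = -26/5)
m(h) = -2 + (-6 + h)*(-26/5 + h) (m(h) = -2 + (h - 26/5)*(h - 6) = -2 + (-26/5 + h)*(-6 + h) = -2 + (-6 + h)*(-26/5 + h))
m(-2) + 561*o(10) = (146/5 + (-2)**2 - 56/5*(-2)) + 561*10**2 = (146/5 + 4 + 112/5) + 561*100 = 278/5 + 56100 = 280778/5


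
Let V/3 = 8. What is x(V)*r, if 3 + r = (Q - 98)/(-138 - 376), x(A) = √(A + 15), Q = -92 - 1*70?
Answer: -641*√39/257 ≈ -15.576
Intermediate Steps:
Q = -162 (Q = -92 - 70 = -162)
V = 24 (V = 3*8 = 24)
x(A) = √(15 + A)
r = -641/257 (r = -3 + (-162 - 98)/(-138 - 376) = -3 - 260/(-514) = -3 - 260*(-1/514) = -3 + 130/257 = -641/257 ≈ -2.4942)
x(V)*r = √(15 + 24)*(-641/257) = √39*(-641/257) = -641*√39/257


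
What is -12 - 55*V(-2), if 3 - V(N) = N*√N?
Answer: -177 - 110*I*√2 ≈ -177.0 - 155.56*I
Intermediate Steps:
V(N) = 3 - N^(3/2) (V(N) = 3 - N*√N = 3 - N^(3/2))
-12 - 55*V(-2) = -12 - 55*(3 - (-2)^(3/2)) = -12 - 55*(3 - (-2)*I*√2) = -12 - 55*(3 + 2*I*√2) = -12 + (-165 - 110*I*√2) = -177 - 110*I*√2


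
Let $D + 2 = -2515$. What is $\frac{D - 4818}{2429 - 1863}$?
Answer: $- \frac{7335}{566} \approx -12.959$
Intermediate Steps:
$D = -2517$ ($D = -2 - 2515 = -2517$)
$\frac{D - 4818}{2429 - 1863} = \frac{-2517 - 4818}{2429 - 1863} = - \frac{7335}{566}$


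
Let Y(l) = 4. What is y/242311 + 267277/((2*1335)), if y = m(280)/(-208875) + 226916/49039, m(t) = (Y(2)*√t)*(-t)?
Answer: 35685057395477/356480673870 + 448*√70/10122542025 ≈ 100.10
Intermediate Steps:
m(t) = -4*t^(3/2) (m(t) = (4*√t)*(-t) = -4*t^(3/2))
y = 226916/49039 + 448*√70/41775 (y = -2240*√70/(-208875) + 226916/49039 = -2240*√70*(-1/208875) + 226916*(1/49039) = -2240*√70*(-1/208875) + 226916/49039 = 448*√70/41775 + 226916/49039 = 226916/49039 + 448*√70/41775 ≈ 4.7170)
y/242311 + 267277/((2*1335)) = (226916/49039 + 448*√70/41775)/242311 + 267277/((2*1335)) = (226916/49039 + 448*√70/41775)*(1/242311) + 267277/2670 = (226916/11882689129 + 448*√70/10122542025) + 267277*(1/2670) = (226916/11882689129 + 448*√70/10122542025) + 267277/2670 = 35685057395477/356480673870 + 448*√70/10122542025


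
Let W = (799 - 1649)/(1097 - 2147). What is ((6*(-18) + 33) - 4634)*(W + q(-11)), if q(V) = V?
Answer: 1007726/21 ≈ 47987.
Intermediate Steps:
W = 17/21 (W = -850/(-1050) = -850*(-1/1050) = 17/21 ≈ 0.80952)
((6*(-18) + 33) - 4634)*(W + q(-11)) = ((6*(-18) + 33) - 4634)*(17/21 - 11) = ((-108 + 33) - 4634)*(-214/21) = (-75 - 4634)*(-214/21) = -4709*(-214/21) = 1007726/21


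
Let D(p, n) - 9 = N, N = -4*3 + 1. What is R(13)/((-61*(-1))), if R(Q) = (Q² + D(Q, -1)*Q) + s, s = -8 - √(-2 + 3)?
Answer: 134/61 ≈ 2.1967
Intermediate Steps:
N = -11 (N = -12 + 1 = -11)
D(p, n) = -2 (D(p, n) = 9 - 11 = -2)
s = -9 (s = -8 - √1 = -8 - 1*1 = -8 - 1 = -9)
R(Q) = -9 + Q² - 2*Q (R(Q) = (Q² - 2*Q) - 9 = -9 + Q² - 2*Q)
R(13)/((-61*(-1))) = (-9 + 13² - 2*13)/((-61*(-1))) = (-9 + 169 - 26)/61 = 134*(1/61) = 134/61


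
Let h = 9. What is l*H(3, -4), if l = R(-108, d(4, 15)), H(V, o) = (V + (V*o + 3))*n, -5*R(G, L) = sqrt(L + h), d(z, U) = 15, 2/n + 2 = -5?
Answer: -24*sqrt(6)/35 ≈ -1.6796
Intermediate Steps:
n = -2/7 (n = 2/(-2 - 5) = 2/(-7) = 2*(-1/7) = -2/7 ≈ -0.28571)
R(G, L) = -sqrt(9 + L)/5 (R(G, L) = -sqrt(L + 9)/5 = -sqrt(9 + L)/5)
H(V, o) = -6/7 - 2*V/7 - 2*V*o/7 (H(V, o) = (V + (V*o + 3))*(-2/7) = (V + (3 + V*o))*(-2/7) = (3 + V + V*o)*(-2/7) = -6/7 - 2*V/7 - 2*V*o/7)
l = -2*sqrt(6)/5 (l = -sqrt(9 + 15)/5 = -2*sqrt(6)/5 ≈ -0.97980)
l*H(3, -4) = (-2*sqrt(6)/5)*(-6/7 - 2/7*3 - 2/7*3*(-4)) = (-2*sqrt(6)/5)*(-6/7 - 6/7 + 24/7) = -2*sqrt(6)/5*(12/7) = -24*sqrt(6)/35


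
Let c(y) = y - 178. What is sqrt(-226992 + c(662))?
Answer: 2*I*sqrt(56627) ≈ 475.93*I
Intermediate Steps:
c(y) = -178 + y
sqrt(-226992 + c(662)) = sqrt(-226992 + (-178 + 662)) = sqrt(-226992 + 484) = sqrt(-226508) = 2*I*sqrt(56627)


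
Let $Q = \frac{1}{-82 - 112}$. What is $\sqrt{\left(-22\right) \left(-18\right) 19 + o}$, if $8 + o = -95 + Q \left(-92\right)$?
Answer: $\frac{3 \sqrt{7758739}}{97} \approx 86.148$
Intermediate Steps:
$Q = - \frac{1}{194}$ ($Q = \frac{1}{-194} = - \frac{1}{194} \approx -0.0051546$)
$o = - \frac{9945}{97}$ ($o = -8 - \frac{9169}{97} = - \frac{9945}{97} \approx -102.53$)
$\sqrt{\left(-22\right) \left(-18\right) 19 + o} = \sqrt{\left(-22\right) \left(-18\right) 19 - \frac{9945}{97}} = \sqrt{396 \cdot 19 - \frac{9945}{97}} = \sqrt{7524 - \frac{9945}{97}} = \sqrt{\frac{719883}{97}} = \frac{3 \sqrt{7758739}}{97}$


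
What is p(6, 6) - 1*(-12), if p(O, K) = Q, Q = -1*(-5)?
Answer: 17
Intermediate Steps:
Q = 5
p(O, K) = 5
p(6, 6) - 1*(-12) = 5 - 1*(-12) = 5 + 12 = 17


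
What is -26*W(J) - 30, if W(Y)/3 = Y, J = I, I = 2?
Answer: -186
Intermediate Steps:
J = 2
W(Y) = 3*Y
-26*W(J) - 30 = -78*2 - 30 = -26*6 - 30 = -156 - 30 = -186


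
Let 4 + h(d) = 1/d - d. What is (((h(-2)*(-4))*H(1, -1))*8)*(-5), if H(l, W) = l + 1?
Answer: -800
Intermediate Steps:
h(d) = -4 + 1/d - d (h(d) = -4 + (1/d - d) = -4 + 1/d - d)
H(l, W) = 1 + l
(((h(-2)*(-4))*H(1, -1))*8)*(-5) = ((((-4 + 1/(-2) - 1*(-2))*(-4))*(1 + 1))*8)*(-5) = ((((-4 - ½ + 2)*(-4))*2)*8)*(-5) = ((-5/2*(-4)*2)*8)*(-5) = ((10*2)*8)*(-5) = (20*8)*(-5) = 160*(-5) = -800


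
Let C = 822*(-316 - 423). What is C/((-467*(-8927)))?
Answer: -607458/4168909 ≈ -0.14571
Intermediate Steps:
C = -607458 (C = 822*(-739) = -607458)
C/((-467*(-8927))) = -607458/((-467*(-8927))) = -607458/4168909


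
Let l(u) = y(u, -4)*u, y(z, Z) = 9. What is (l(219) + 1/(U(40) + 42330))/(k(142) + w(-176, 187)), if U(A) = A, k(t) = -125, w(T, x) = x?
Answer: 83511271/2626940 ≈ 31.790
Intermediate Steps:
l(u) = 9*u
(l(219) + 1/(U(40) + 42330))/(k(142) + w(-176, 187)) = (9*219 + 1/(40 + 42330))/(-125 + 187) = (1971 + 1/42370)/62 = (1971 + 1/42370)*(1/62) = (83511271/42370)*(1/62) = 83511271/2626940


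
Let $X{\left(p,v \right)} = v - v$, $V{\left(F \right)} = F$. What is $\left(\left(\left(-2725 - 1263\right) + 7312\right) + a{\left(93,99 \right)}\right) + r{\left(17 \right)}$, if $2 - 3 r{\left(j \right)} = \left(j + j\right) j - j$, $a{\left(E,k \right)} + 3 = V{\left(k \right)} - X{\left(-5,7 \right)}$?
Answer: $\frac{9701}{3} \approx 3233.7$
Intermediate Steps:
$X{\left(p,v \right)} = 0$
$a{\left(E,k \right)} = -3 + k$ ($a{\left(E,k \right)} = -3 + \left(k - 0\right) = -3 + \left(k + 0\right) = -3 + k$)
$r{\left(j \right)} = \frac{2}{3} - \frac{2 j^{2}}{3} + \frac{j}{3}$ ($r{\left(j \right)} = \frac{2}{3} - \frac{\left(j + j\right) j - j}{3} = \frac{2}{3} - \frac{2 j j - j}{3} = \frac{2}{3} - \frac{2 j^{2} - j}{3} = \frac{2}{3} - \frac{- j + 2 j^{2}}{3} = \frac{2}{3} - \left(- \frac{j}{3} + \frac{2 j^{2}}{3}\right) = \frac{2}{3} - \frac{2 j^{2}}{3} + \frac{j}{3}$)
$\left(\left(\left(-2725 - 1263\right) + 7312\right) + a{\left(93,99 \right)}\right) + r{\left(17 \right)} = \left(\left(\left(-2725 - 1263\right) + 7312\right) + \left(-3 + 99\right)\right) + \left(\frac{2}{3} - \frac{2 \cdot 17^{2}}{3} + \frac{1}{3} \cdot 17\right) = \left(\left(-3988 + 7312\right) + 96\right) + \left(\frac{2}{3} - \frac{578}{3} + \frac{17}{3}\right) = \left(3324 + 96\right) + \left(\frac{2}{3} - \frac{578}{3} + \frac{17}{3}\right) = 3420 - \frac{559}{3} = \frac{9701}{3}$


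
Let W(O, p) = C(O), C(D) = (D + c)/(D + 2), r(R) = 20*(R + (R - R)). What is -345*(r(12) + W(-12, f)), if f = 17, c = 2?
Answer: -83145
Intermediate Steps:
r(R) = 20*R (r(R) = 20*(R + 0) = 20*R)
C(D) = 1 (C(D) = (D + 2)/(D + 2) = (2 + D)/(2 + D) = 1)
W(O, p) = 1
-345*(r(12) + W(-12, f)) = -345*(20*12 + 1) = -345*(240 + 1) = -345*241 = -83145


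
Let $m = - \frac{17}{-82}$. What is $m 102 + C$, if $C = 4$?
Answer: $\frac{1031}{41} \approx 25.146$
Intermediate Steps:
$m = \frac{17}{82}$ ($m = \left(-17\right) \left(- \frac{1}{82}\right) = \frac{17}{82} \approx 0.20732$)
$m 102 + C = \frac{17}{82} \cdot 102 + 4 = \frac{867}{41} + 4 = \frac{1031}{41}$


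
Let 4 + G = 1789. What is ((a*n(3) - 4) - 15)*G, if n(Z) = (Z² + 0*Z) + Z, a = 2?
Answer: 8925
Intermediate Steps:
G = 1785 (G = -4 + 1789 = 1785)
n(Z) = Z + Z² (n(Z) = (Z² + 0) + Z = Z² + Z = Z + Z²)
((a*n(3) - 4) - 15)*G = ((2*(3*(1 + 3)) - 4) - 15)*1785 = ((2*(3*4) - 4) - 15)*1785 = ((2*12 - 4) - 15)*1785 = ((24 - 4) - 15)*1785 = (20 - 15)*1785 = 5*1785 = 8925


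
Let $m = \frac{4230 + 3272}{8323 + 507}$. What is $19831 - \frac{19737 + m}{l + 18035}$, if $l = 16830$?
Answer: $\frac{3052478360619}{153928975} \approx 19830.0$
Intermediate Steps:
$m = \frac{3751}{4415}$ ($m = \frac{7502}{8830} = 7502 \cdot \frac{1}{8830} = \frac{3751}{4415} \approx 0.8496$)
$19831 - \frac{19737 + m}{l + 18035} = 19831 - \frac{19737 + \frac{3751}{4415}}{16830 + 18035} = 19831 - \frac{87142606}{4415 \cdot 34865} = 19831 - \frac{87142606}{4415} \cdot \frac{1}{34865} = 19831 - \frac{87142606}{153928975} = \frac{3052478360619}{153928975}$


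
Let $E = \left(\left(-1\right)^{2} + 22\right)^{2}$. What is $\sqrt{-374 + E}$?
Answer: $\sqrt{155} \approx 12.45$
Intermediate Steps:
$E = 529$ ($E = \left(1 + 22\right)^{2} = 23^{2} = 529$)
$\sqrt{-374 + E} = \sqrt{-374 + 529} = \sqrt{155}$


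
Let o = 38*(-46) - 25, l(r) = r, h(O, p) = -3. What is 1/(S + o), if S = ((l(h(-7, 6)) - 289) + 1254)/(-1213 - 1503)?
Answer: -1358/2408215 ≈ -0.00056390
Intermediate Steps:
o = -1773 (o = -1748 - 25 = -1773)
S = -481/1358 (S = ((-3 - 289) + 1254)/(-1213 - 1503) = (-292 + 1254)/(-2716) = 962*(-1/2716) = -481/1358 ≈ -0.35420)
1/(S + o) = 1/(-481/1358 - 1773) = 1/(-2408215/1358) = -1358/2408215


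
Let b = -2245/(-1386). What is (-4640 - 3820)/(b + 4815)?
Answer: -2345112/1335167 ≈ -1.7564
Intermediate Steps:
b = 2245/1386 (b = -2245*(-1/1386) = 2245/1386 ≈ 1.6198)
(-4640 - 3820)/(b + 4815) = (-4640 - 3820)/(2245/1386 + 4815) = -8460/6675835/1386 = -8460*1386/6675835 = -2345112/1335167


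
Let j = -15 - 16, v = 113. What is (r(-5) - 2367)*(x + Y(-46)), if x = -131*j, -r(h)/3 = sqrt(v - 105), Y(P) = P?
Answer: -9503505 - 24090*sqrt(2) ≈ -9.5376e+6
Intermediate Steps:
j = -31
r(h) = -6*sqrt(2) (r(h) = -3*sqrt(113 - 105) = -6*sqrt(2))
x = 4061 (x = -131*(-31) = 4061)
(r(-5) - 2367)*(x + Y(-46)) = (-6*sqrt(2) - 2367)*(4061 - 46) = (-2367 - 6*sqrt(2))*4015 = -9503505 - 24090*sqrt(2)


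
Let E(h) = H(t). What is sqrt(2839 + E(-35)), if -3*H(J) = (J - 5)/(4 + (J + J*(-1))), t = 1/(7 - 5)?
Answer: sqrt(45430)/4 ≈ 53.286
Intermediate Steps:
t = 1/2 ≈ 0.50000
H(J) = 5/12 - J/12 (H(J) = -(J - 5)/(3*(4 + (J + J*(-1)))) = -(-5 + J)/(3*(4 + (J - J))) = -(-5 + J)/(3*(4 + 0)) = -(-5 + J)/(3*4) = -(-5/4 + J/4)/3 = 5/12 - J/12)
E(h) = 3/8 (E(h) = 5/12 - 1/12*1/2 = 5/12 - 1/24 = 3/8)
sqrt(2839 + E(-35)) = sqrt(2839 + 3/8) = sqrt(22715/8) = sqrt(45430)/4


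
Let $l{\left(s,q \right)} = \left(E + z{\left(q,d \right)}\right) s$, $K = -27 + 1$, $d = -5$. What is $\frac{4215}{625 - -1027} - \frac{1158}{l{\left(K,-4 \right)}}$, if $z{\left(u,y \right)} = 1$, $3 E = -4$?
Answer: $- \frac{2814729}{21476} \approx -131.06$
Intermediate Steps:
$E = - \frac{4}{3}$ ($E = \frac{1}{3} \left(-4\right) = - \frac{4}{3} \approx -1.3333$)
$K = -26$
$l{\left(s,q \right)} = - \frac{s}{3}$ ($l{\left(s,q \right)} = \left(- \frac{4}{3} + 1\right) s = - \frac{s}{3}$)
$\frac{4215}{625 - -1027} - \frac{1158}{l{\left(K,-4 \right)}} = \frac{4215}{625 - -1027} - \frac{1158}{\left(- \frac{1}{3}\right) \left(-26\right)} = \frac{4215}{625 + 1027} - \frac{1158}{\frac{26}{3}} = \frac{4215}{1652} - \frac{1737}{13} = - \frac{2814729}{21476}$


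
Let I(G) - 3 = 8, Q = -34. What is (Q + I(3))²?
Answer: 529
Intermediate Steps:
I(G) = 11 (I(G) = 3 + 8 = 11)
(Q + I(3))² = (-34 + 11)² = (-23)² = 529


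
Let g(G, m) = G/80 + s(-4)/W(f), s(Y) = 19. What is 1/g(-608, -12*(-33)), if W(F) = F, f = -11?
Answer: -55/513 ≈ -0.10721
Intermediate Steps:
g(G, m) = -19/11 + G/80 (g(G, m) = G/80 + 19/(-11) = G*(1/80) + 19*(-1/11) = G/80 - 19/11 = -19/11 + G/80)
1/g(-608, -12*(-33)) = 1/(-19/11 + (1/80)*(-608)) = 1/(-19/11 - 38/5) = 1/(-513/55) = -55/513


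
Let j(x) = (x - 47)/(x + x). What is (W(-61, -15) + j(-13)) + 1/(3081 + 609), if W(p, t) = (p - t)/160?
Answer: 775373/383760 ≈ 2.0205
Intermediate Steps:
W(p, t) = -t/160 + p/160 (W(p, t) = (p - t)*(1/160) = -t/160 + p/160)
j(x) = (-47 + x)/(2*x) (j(x) = (-47 + x)/((2*x)) = (-47 + x)*(1/(2*x)) = (-47 + x)/(2*x))
(W(-61, -15) + j(-13)) + 1/(3081 + 609) = ((-1/160*(-15) + (1/160)*(-61)) + (1/2)*(-47 - 13)/(-13)) + 1/(3081 + 609) = ((3/32 - 61/160) + (1/2)*(-1/13)*(-60)) + 1/3690 = (-23/80 + 30/13) + 1/3690 = 2101/1040 + 1/3690 = 775373/383760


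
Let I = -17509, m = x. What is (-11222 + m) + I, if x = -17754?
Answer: -46485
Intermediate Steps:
m = -17754
(-11222 + m) + I = (-11222 - 17754) - 17509 = -28976 - 17509 = -46485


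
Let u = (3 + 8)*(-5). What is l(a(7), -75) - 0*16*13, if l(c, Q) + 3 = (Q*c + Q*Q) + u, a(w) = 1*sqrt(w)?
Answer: 5567 - 75*sqrt(7) ≈ 5368.6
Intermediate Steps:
u = -55 (u = 11*(-5) = -55)
a(w) = sqrt(w)
l(c, Q) = -58 + Q**2 + Q*c (l(c, Q) = -3 + ((Q*c + Q*Q) - 55) = -3 + ((Q*c + Q**2) - 55) = -3 + ((Q**2 + Q*c) - 55) = -3 + (-55 + Q**2 + Q*c) = -58 + Q**2 + Q*c)
l(a(7), -75) - 0*16*13 = (-58 + (-75)**2 - 75*sqrt(7)) - 0*16*13 = (-58 + 5625 - 75*sqrt(7)) - 0*13 = (5567 - 75*sqrt(7)) - 1*0 = (5567 - 75*sqrt(7)) + 0 = 5567 - 75*sqrt(7)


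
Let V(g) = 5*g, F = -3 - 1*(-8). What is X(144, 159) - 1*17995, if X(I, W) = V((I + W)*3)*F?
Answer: 4730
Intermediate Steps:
F = 5 (F = -3 + 8 = 5)
X(I, W) = 75*I + 75*W (X(I, W) = (5*((I + W)*3))*5 = (5*(3*I + 3*W))*5 = (15*I + 15*W)*5 = 75*I + 75*W)
X(144, 159) - 1*17995 = (75*144 + 75*159) - 1*17995 = (10800 + 11925) - 17995 = 22725 - 17995 = 4730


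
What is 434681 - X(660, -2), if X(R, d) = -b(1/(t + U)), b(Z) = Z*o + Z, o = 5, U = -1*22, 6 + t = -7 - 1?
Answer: 2608085/6 ≈ 4.3468e+5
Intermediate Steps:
t = -14 (t = -6 + (-7 - 1) = -6 - 8 = -14)
U = -22
b(Z) = 6*Z (b(Z) = Z*5 + Z = 5*Z + Z = 6*Z)
X(R, d) = ⅙ (X(R, d) = -6/(-14 - 22) = -6/(-36) = -6*(-1)/36 = -1*(-⅙) = ⅙)
434681 - X(660, -2) = 434681 - 1*⅙ = 434681 - ⅙ = 2608085/6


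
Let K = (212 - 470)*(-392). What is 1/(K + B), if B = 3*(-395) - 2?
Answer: 1/99949 ≈ 1.0005e-5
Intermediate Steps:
K = 101136 (K = -258*(-392) = 101136)
B = -1187 (B = -1185 - 2 = -1187)
1/(K + B) = 1/(101136 - 1187) = 1/99949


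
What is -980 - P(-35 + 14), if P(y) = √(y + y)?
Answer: -980 - I*√42 ≈ -980.0 - 6.4807*I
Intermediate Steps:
P(y) = √2*√y (P(y) = √(2*y) = √2*√y)
-980 - P(-35 + 14) = -980 - √2*√(-35 + 14) = -980 - √2*√(-21) = -980 - √2*I*√21 = -980 - I*√42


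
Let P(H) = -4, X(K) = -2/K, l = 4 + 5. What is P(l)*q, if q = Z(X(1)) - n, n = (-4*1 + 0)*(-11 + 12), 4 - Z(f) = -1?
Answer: -36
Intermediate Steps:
l = 9
Z(f) = 5 (Z(f) = 4 - 1*(-1) = 4 + 1 = 5)
n = -4 (n = (-4 + 0)*1 = -4*1 = -4)
q = 9 (q = 5 - 1*(-4) = 5 + 4 = 9)
P(l)*q = -4*9 = -36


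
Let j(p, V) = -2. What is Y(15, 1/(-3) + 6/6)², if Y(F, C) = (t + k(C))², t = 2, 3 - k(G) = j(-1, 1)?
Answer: 2401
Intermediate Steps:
k(G) = 5 (k(G) = 3 - 1*(-2) = 3 + 2 = 5)
Y(F, C) = 49 (Y(F, C) = (2 + 5)² = 7² = 49)
Y(15, 1/(-3) + 6/6)² = 49² = 2401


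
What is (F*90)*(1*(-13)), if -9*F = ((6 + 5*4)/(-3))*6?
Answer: -6760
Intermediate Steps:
F = 52/9 (F = -(6 + 5*4)/(-3)*6/9 = -(6 + 20)*(-1/3)*6/9 = -26*(-1/3)*6/9 = -(-26)*6/27 = -1/9*(-52) = 52/9 ≈ 5.7778)
(F*90)*(1*(-13)) = ((52/9)*90)*(1*(-13)) = 520*(-13) = -6760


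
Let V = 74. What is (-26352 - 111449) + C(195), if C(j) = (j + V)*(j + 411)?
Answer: 25213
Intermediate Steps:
C(j) = (74 + j)*(411 + j) (C(j) = (j + 74)*(j + 411) = (74 + j)*(411 + j))
(-26352 - 111449) + C(195) = (-26352 - 111449) + (30414 + 195² + 485*195) = -137801 + (30414 + 38025 + 94575) = -137801 + 163014 = 25213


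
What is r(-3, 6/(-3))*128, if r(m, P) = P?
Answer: -256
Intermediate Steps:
r(-3, 6/(-3))*128 = (6/(-3))*128 = (6*(-⅓))*128 = -2*128 = -256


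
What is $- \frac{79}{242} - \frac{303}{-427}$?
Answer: $\frac{39593}{103334} \approx 0.38316$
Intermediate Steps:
$- \frac{79}{242} - \frac{303}{-427} = \left(-79\right) \frac{1}{242} - - \frac{303}{427} = - \frac{79}{242} + \frac{303}{427} = \frac{39593}{103334}$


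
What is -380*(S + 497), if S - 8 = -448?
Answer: -21660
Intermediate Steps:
S = -440 (S = 8 - 448 = -440)
-380*(S + 497) = -380*(-440 + 497) = -380*57 = -21660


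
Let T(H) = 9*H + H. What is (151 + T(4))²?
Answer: 36481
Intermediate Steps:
T(H) = 10*H
(151 + T(4))² = (151 + 10*4)² = (151 + 40)² = 191² = 36481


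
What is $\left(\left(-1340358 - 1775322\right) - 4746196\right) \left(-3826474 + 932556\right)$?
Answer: $22751624470168$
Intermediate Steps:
$\left(\left(-1340358 - 1775322\right) - 4746196\right) \left(-3826474 + 932556\right) = \left(-3115680 - 4746196\right) \left(-2893918\right) = \left(-7861876\right) \left(-2893918\right) = 22751624470168$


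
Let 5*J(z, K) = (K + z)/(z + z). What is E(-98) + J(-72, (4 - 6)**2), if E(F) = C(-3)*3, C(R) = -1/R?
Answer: 197/180 ≈ 1.0944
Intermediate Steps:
J(z, K) = (K + z)/(10*z) (J(z, K) = ((K + z)/(z + z))/5 = ((K + z)/((2*z)))/5 = ((K + z)*(1/(2*z)))/5 = ((K + z)/(2*z))/5 = (K + z)/(10*z))
E(F) = 1 (E(F) = -1/(-3)*3 = -1*(-1/3)*3 = (1/3)*3 = 1)
E(-98) + J(-72, (4 - 6)**2) = 1 + (1/10)*((4 - 6)**2 - 72)/(-72) = 1 + (1/10)*(-1/72)*((-2)**2 - 72) = 1 + (1/10)*(-1/72)*(4 - 72) = 1 + (1/10)*(-1/72)*(-68) = 1 + 17/180 = 197/180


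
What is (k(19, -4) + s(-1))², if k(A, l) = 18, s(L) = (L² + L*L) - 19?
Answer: 1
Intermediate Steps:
s(L) = -19 + 2*L² (s(L) = (L² + L²) - 19 = 2*L² - 19 = -19 + 2*L²)
(k(19, -4) + s(-1))² = (18 + (-19 + 2*(-1)²))² = (18 + (-19 + 2*1))² = (18 + (-19 + 2))² = (18 - 17)² = 1² = 1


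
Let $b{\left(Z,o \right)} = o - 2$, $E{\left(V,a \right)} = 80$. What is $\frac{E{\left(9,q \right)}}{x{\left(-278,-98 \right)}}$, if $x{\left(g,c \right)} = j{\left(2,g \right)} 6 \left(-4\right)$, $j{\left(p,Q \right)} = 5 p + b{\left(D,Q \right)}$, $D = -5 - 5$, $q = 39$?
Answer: $\frac{1}{81} \approx 0.012346$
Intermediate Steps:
$D = -10$
$b{\left(Z,o \right)} = -2 + o$
$j{\left(p,Q \right)} = -2 + Q + 5 p$ ($j{\left(p,Q \right)} = 5 p + \left(-2 + Q\right) = -2 + Q + 5 p$)
$x{\left(g,c \right)} = -192 - 24 g$ ($x{\left(g,c \right)} = \left(-2 + g + 5 \cdot 2\right) 6 \left(-4\right) = \left(-2 + g + 10\right) 6 \left(-4\right) = \left(8 + g\right) 6 \left(-4\right) = \left(48 + 6 g\right) \left(-4\right) = -192 - 24 g$)
$\frac{E{\left(9,q \right)}}{x{\left(-278,-98 \right)}} = \frac{80}{-192 - -6672} = \frac{80}{-192 + 6672} = \frac{80}{6480} = 80 \cdot \frac{1}{6480} = \frac{1}{81}$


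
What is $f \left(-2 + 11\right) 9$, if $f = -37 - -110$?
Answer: $5913$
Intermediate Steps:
$f = 73$ ($f = -37 + 110 = 73$)
$f \left(-2 + 11\right) 9 = 73 \left(-2 + 11\right) 9 = 73 \cdot 9 \cdot 9 = 73 \cdot 81 = 5913$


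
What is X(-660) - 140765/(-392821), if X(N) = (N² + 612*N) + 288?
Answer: 12557842493/392821 ≈ 31968.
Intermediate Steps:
X(N) = 288 + N² + 612*N
X(-660) - 140765/(-392821) = (288 + (-660)² + 612*(-660)) - 140765/(-392821) = (288 + 435600 - 403920) - 140765*(-1/392821) = 31968 + 140765/392821 = 12557842493/392821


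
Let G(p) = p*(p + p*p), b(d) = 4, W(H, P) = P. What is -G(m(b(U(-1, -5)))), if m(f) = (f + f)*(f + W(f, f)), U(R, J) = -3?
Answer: -266240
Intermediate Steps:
m(f) = 4*f² (m(f) = (f + f)*(f + f) = (2*f)*(2*f) = 4*f²)
G(p) = p*(p + p²)
-G(m(b(U(-1, -5)))) = -(4*4²)²*(1 + 4*4²) = -(4*16)²*(1 + 4*16) = -64²*(1 + 64) = -4096*65 = -1*266240 = -266240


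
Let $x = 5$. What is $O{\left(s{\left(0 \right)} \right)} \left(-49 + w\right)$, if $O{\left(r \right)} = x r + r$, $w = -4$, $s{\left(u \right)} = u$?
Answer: $0$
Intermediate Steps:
$O{\left(r \right)} = 6 r$ ($O{\left(r \right)} = 5 r + r = 6 r$)
$O{\left(s{\left(0 \right)} \right)} \left(-49 + w\right) = 6 \cdot 0 \left(-49 - 4\right) = 0 \left(-53\right) = 0$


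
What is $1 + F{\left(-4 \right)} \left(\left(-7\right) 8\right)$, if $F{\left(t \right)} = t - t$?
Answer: $1$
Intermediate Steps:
$F{\left(t \right)} = 0$
$1 + F{\left(-4 \right)} \left(\left(-7\right) 8\right) = 1 + 0 \left(\left(-7\right) 8\right) = 1 + 0 \left(-56\right) = 1 + 0 = 1$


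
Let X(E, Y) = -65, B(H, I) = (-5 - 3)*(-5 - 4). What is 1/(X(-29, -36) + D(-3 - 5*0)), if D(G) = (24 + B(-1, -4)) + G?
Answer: 1/28 ≈ 0.035714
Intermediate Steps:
B(H, I) = 72 (B(H, I) = -8*(-9) = 72)
D(G) = 96 + G (D(G) = (24 + 72) + G = 96 + G)
1/(X(-29, -36) + D(-3 - 5*0)) = 1/(-65 + (96 + (-3 - 5*0))) = 1/(-65 + (96 + (-3 + 0))) = 1/(-65 + (96 - 3)) = 1/(-65 + 93) = 1/28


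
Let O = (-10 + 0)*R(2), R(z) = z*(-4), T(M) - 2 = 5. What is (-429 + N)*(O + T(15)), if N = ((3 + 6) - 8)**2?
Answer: -37236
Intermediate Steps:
T(M) = 7 (T(M) = 2 + 5 = 7)
R(z) = -4*z
O = 80 (O = (-10 + 0)*(-4*2) = -10*(-8) = 80)
N = 1 (N = (9 - 8)**2 = 1**2 = 1)
(-429 + N)*(O + T(15)) = (-429 + 1)*(80 + 7) = -428*87 = -37236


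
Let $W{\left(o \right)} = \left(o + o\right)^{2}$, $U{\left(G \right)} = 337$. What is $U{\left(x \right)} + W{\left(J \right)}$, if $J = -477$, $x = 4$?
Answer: $910453$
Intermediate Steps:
$W{\left(o \right)} = 4 o^{2}$ ($W{\left(o \right)} = \left(2 o\right)^{2} = 4 o^{2}$)
$U{\left(x \right)} + W{\left(J \right)} = 337 + 4 \left(-477\right)^{2} = 337 + 4 \cdot 227529 = 337 + 910116 = 910453$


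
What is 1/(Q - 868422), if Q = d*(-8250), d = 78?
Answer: -1/1511922 ≈ -6.6141e-7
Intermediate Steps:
Q = -643500 (Q = 78*(-8250) = -643500)
1/(Q - 868422) = 1/(-643500 - 868422) = 1/(-1511922) = -1/1511922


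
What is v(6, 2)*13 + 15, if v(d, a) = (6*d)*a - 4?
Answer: 899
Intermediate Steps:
v(d, a) = -4 + 6*a*d (v(d, a) = 6*a*d - 4 = -4 + 6*a*d)
v(6, 2)*13 + 15 = (-4 + 6*2*6)*13 + 15 = (-4 + 72)*13 + 15 = 68*13 + 15 = 884 + 15 = 899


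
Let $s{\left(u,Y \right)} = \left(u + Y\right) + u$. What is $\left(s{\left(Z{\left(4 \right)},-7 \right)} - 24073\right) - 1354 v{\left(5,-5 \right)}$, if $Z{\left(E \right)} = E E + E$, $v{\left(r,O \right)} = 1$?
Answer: $-25394$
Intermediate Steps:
$Z{\left(E \right)} = E + E^{2}$ ($Z{\left(E \right)} = E^{2} + E = E + E^{2}$)
$s{\left(u,Y \right)} = Y + 2 u$ ($s{\left(u,Y \right)} = \left(Y + u\right) + u = Y + 2 u$)
$\left(s{\left(Z{\left(4 \right)},-7 \right)} - 24073\right) - 1354 v{\left(5,-5 \right)} = \left(\left(-7 + 2 \cdot 4 \left(1 + 4\right)\right) - 24073\right) - 1354 = \left(\left(-7 + 2 \cdot 4 \cdot 5\right) - 24073\right) - 1354 = \left(\left(-7 + 2 \cdot 20\right) - 24073\right) - 1354 = \left(\left(-7 + 40\right) - 24073\right) - 1354 = \left(33 - 24073\right) - 1354 = -24040 - 1354 = -25394$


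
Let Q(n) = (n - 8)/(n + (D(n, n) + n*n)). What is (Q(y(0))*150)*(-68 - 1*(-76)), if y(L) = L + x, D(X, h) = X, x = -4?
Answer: -1800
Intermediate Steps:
y(L) = -4 + L (y(L) = L - 4 = -4 + L)
Q(n) = (-8 + n)/(n² + 2*n) (Q(n) = (n - 8)/(n + (n + n*n)) = (-8 + n)/(n + (n + n²)) = (-8 + n)/(n² + 2*n))
(Q(y(0))*150)*(-68 - 1*(-76)) = (((-8 + (-4 + 0))/((-4 + 0)*(2 + (-4 + 0))))*150)*(-68 - 1*(-76)) = (((-8 - 4)/((-4)*(2 - 4)))*150)*(-68 + 76) = (-¼*(-12)/(-2)*150)*8 = (-¼*(-½)*(-12)*150)*8 = -3/2*150*8 = -225*8 = -1800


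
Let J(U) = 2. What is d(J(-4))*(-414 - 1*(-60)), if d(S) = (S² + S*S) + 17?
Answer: -8850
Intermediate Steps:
d(S) = 17 + 2*S² (d(S) = (S² + S²) + 17 = 2*S² + 17 = 17 + 2*S²)
d(J(-4))*(-414 - 1*(-60)) = (17 + 2*2²)*(-414 - 1*(-60)) = (17 + 2*4)*(-414 + 60) = (17 + 8)*(-354) = 25*(-354) = -8850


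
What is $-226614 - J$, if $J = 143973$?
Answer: $-370587$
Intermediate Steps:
$-226614 - J = -226614 - 143973 = -370587$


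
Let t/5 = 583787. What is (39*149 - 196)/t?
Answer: 1123/583787 ≈ 0.0019236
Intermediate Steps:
t = 2918935 (t = 5*583787 = 2918935)
(39*149 - 196)/t = (39*149 - 196)/2918935 = (5811 - 196)*(1/2918935) = 5615*(1/2918935) = 1123/583787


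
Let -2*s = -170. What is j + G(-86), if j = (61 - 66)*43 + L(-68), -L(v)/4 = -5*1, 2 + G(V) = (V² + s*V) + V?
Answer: -197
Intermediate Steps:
s = 85 (s = -½*(-170) = 85)
G(V) = -2 + V² + 86*V (G(V) = -2 + ((V² + 85*V) + V) = -2 + (V² + 86*V) = -2 + V² + 86*V)
L(v) = 20 (L(v) = -(-20) = -4*(-5) = 20)
j = -195 (j = (61 - 66)*43 + 20 = -5*43 + 20 = -215 + 20 = -195)
j + G(-86) = -195 + (-2 + (-86)² + 86*(-86)) = -195 + (-2 + 7396 - 7396) = -195 - 2 = -197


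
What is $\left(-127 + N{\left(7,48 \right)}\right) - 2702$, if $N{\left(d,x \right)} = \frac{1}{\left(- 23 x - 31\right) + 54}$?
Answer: $- \frac{3058150}{1081} \approx -2829.0$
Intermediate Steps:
$N{\left(d,x \right)} = \frac{1}{23 - 23 x}$ ($N{\left(d,x \right)} = \frac{1}{\left(-31 - 23 x\right) + 54} = \frac{1}{23 - 23 x}$)
$\left(-127 + N{\left(7,48 \right)}\right) - 2702 = \left(-127 - \frac{1}{-23 + 23 \cdot 48}\right) - 2702 = \left(-127 - \frac{1}{-23 + 1104}\right) - 2702 = \left(-127 - \frac{1}{1081}\right) - 2702 = - \frac{137288}{1081} - 2702 = - \frac{3058150}{1081}$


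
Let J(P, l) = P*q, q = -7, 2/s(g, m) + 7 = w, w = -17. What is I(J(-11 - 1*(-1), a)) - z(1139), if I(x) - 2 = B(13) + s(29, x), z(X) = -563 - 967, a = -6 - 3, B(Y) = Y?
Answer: 18539/12 ≈ 1544.9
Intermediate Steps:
s(g, m) = -1/12 (s(g, m) = 2/(-7 - 17) = 2/(-24) = 2*(-1/24) = -1/12)
a = -9
z(X) = -1530
J(P, l) = -7*P (J(P, l) = P*(-7) = -7*P)
I(x) = 179/12 (I(x) = 2 + (13 - 1/12) = 2 + 155/12 = 179/12)
I(J(-11 - 1*(-1), a)) - z(1139) = 179/12 - 1*(-1530) = 179/12 + 1530 = 18539/12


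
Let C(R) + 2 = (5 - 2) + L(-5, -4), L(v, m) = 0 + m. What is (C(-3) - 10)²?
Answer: 169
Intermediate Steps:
L(v, m) = m
C(R) = -3 (C(R) = -2 + ((5 - 2) - 4) = -2 + (3 - 4) = -2 - 1 = -3)
(C(-3) - 10)² = (-3 - 10)² = (-13)² = 169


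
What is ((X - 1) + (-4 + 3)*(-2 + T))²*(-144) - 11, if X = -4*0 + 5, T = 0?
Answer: -5195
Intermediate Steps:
X = 5 (X = 0 + 5 = 5)
((X - 1) + (-4 + 3)*(-2 + T))²*(-144) - 11 = ((5 - 1) + (-4 + 3)*(-2 + 0))²*(-144) - 11 = (4 - 1*(-2))²*(-144) - 11 = (4 + 2)²*(-144) - 11 = 6²*(-144) - 11 = 36*(-144) - 11 = -5184 - 11 = -5195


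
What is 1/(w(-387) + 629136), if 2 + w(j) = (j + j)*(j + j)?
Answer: 1/1228210 ≈ 8.1419e-7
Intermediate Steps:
w(j) = -2 + 4*j² (w(j) = -2 + (j + j)*(j + j) = -2 + (2*j)*(2*j) = -2 + 4*j²)
1/(w(-387) + 629136) = 1/((-2 + 4*(-387)²) + 629136) = 1/((-2 + 4*149769) + 629136) = 1/((-2 + 599076) + 629136) = 1/(599074 + 629136) = 1/1228210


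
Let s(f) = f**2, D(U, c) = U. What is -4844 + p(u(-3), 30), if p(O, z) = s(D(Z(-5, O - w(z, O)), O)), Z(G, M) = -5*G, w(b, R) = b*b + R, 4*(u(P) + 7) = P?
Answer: -4219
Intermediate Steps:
u(P) = -7 + P/4
w(b, R) = R + b**2 (w(b, R) = b**2 + R = R + b**2)
p(O, z) = 625 (p(O, z) = (-5*(-5))**2 = 25**2 = 625)
-4844 + p(u(-3), 30) = -4844 + 625 = -4219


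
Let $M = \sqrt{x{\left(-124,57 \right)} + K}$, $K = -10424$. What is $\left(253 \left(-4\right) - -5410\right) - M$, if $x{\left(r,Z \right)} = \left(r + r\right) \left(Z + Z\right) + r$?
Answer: $4398 - 2 i \sqrt{9705} \approx 4398.0 - 197.03 i$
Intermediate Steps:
$x{\left(r,Z \right)} = r + 4 Z r$ ($x{\left(r,Z \right)} = 2 r 2 Z + r = 4 Z r + r = r + 4 Z r$)
$M = 2 i \sqrt{9705}$ ($M = \sqrt{- 124 \left(1 + 4 \cdot 57\right) - 10424} = \sqrt{- 124 \left(1 + 228\right) - 10424} = \sqrt{\left(-124\right) 229 - 10424} = \sqrt{-28396 - 10424} = \sqrt{-38820} = 2 i \sqrt{9705} \approx 197.03 i$)
$\left(253 \left(-4\right) - -5410\right) - M = \left(253 \left(-4\right) - -5410\right) - 2 i \sqrt{9705} = \left(-1012 + 5410\right) - 2 i \sqrt{9705} = 4398 - 2 i \sqrt{9705}$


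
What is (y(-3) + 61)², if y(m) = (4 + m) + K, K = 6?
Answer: 4624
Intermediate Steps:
y(m) = 10 + m (y(m) = (4 + m) + 6 = 10 + m)
(y(-3) + 61)² = ((10 - 3) + 61)² = (7 + 61)² = 68² = 4624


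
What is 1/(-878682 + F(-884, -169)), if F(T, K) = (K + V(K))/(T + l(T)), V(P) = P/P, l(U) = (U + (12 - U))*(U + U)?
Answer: -5525/4854718008 ≈ -1.1381e-6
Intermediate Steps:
l(U) = 24*U (l(U) = 12*(2*U) = 24*U)
V(P) = 1
F(T, K) = (1 + K)/(25*T) (F(T, K) = (K + 1)/(T + 24*T) = (1 + K)/((25*T)) = (1 + K)*(1/(25*T)) = (1 + K)/(25*T))
1/(-878682 + F(-884, -169)) = 1/(-878682 + (1/25)*(1 - 169)/(-884)) = 1/(-878682 + (1/25)*(-1/884)*(-168)) = 1/(-878682 + 42/5525) = 1/(-4854718008/5525) = -5525/4854718008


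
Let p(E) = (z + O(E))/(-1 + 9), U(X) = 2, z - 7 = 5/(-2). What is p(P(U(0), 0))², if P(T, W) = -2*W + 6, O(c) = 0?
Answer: 81/256 ≈ 0.31641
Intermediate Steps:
z = 9/2 (z = 7 + 5/(-2) = 7 + 5*(-½) = 7 - 5/2 = 9/2 ≈ 4.5000)
P(T, W) = 6 - 2*W
p(E) = 9/16 (p(E) = (9/2 + 0)/(-1 + 9) = (9/2)/8 = (9/2)*(⅛) = 9/16)
p(P(U(0), 0))² = (9/16)² = 81/256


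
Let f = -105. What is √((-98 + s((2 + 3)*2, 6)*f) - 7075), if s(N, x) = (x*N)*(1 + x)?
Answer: 9*I*√633 ≈ 226.44*I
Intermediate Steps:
s(N, x) = N*x*(1 + x) (s(N, x) = (N*x)*(1 + x) = N*x*(1 + x))
√((-98 + s((2 + 3)*2, 6)*f) - 7075) = √((-98 + (((2 + 3)*2)*6*(1 + 6))*(-105)) - 7075) = √((-98 + ((5*2)*6*7)*(-105)) - 7075) = √((-98 + (10*6*7)*(-105)) - 7075) = √((-98 + 420*(-105)) - 7075) = √((-98 - 44100) - 7075) = √(-44198 - 7075) = √(-51273) = 9*I*√633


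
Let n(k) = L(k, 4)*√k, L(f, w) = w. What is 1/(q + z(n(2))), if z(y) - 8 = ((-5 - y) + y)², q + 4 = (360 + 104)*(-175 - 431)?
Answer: -1/281155 ≈ -3.5568e-6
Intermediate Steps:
q = -281188 (q = -4 + (360 + 104)*(-175 - 431) = -4 + 464*(-606) = -4 - 281184 = -281188)
n(k) = 4*√k
z(y) = 33 (z(y) = 8 + ((-5 - y) + y)² = 8 + (-5)² = 8 + 25 = 33)
1/(q + z(n(2))) = 1/(-281188 + 33) = 1/(-281155) = -1/281155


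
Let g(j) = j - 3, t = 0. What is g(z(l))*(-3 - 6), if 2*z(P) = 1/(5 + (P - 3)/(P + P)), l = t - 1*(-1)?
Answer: 207/8 ≈ 25.875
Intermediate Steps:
l = 1 (l = 0 - 1*(-1) = 0 + 1 = 1)
z(P) = 1/(2*(5 + (-3 + P)/(2*P))) (z(P) = 1/(2*(5 + (P - 3)/(P + P))) = 1/(2*(5 + (-3 + P)/((2*P)))) = 1/(2*(5 + (-3 + P)*(1/(2*P)))) = 1/(2*(5 + (-3 + P)/(2*P))))
g(j) = -3 + j
g(z(l))*(-3 - 6) = (-3 + 1/(-3 + 11*1))*(-3 - 6) = (-3 + 1/(-3 + 11))*(-9) = (-3 + 1/8)*(-9) = (-3 + 1*(⅛))*(-9) = (-3 + ⅛)*(-9) = -23/8*(-9) = 207/8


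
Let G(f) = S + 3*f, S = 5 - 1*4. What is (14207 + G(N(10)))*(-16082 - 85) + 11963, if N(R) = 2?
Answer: -229785775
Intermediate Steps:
S = 1 (S = 5 - 4 = 1)
G(f) = 1 + 3*f
(14207 + G(N(10)))*(-16082 - 85) + 11963 = (14207 + (1 + 3*2))*(-16082 - 85) + 11963 = (14207 + (1 + 6))*(-16167) + 11963 = (14207 + 7)*(-16167) + 11963 = 14214*(-16167) + 11963 = -229797738 + 11963 = -229785775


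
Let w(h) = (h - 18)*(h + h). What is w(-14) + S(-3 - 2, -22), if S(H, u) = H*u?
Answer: 1006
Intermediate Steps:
w(h) = 2*h*(-18 + h) (w(h) = (-18 + h)*(2*h) = 2*h*(-18 + h))
w(-14) + S(-3 - 2, -22) = 2*(-14)*(-18 - 14) + (-3 - 2)*(-22) = 2*(-14)*(-32) - 5*(-22) = 896 + 110 = 1006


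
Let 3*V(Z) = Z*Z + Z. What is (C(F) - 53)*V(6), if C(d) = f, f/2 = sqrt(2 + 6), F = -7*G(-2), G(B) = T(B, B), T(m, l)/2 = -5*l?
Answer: -742 + 56*sqrt(2) ≈ -662.80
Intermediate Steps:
T(m, l) = -10*l (T(m, l) = 2*(-5*l) = -10*l)
G(B) = -10*B
F = -140 (F = -(-70)*(-2) = -7*20 = -140)
f = 4*sqrt(2) (f = 2*sqrt(2 + 6) = 2*sqrt(8) = 2*(2*sqrt(2)) = 4*sqrt(2) ≈ 5.6569)
C(d) = 4*sqrt(2)
V(Z) = Z/3 + Z**2/3 (V(Z) = (Z*Z + Z)/3 = (Z**2 + Z)/3 = (Z + Z**2)/3 = Z/3 + Z**2/3)
(C(F) - 53)*V(6) = (4*sqrt(2) - 53)*((1/3)*6*(1 + 6)) = (-53 + 4*sqrt(2))*((1/3)*6*7) = (-53 + 4*sqrt(2))*14 = -742 + 56*sqrt(2)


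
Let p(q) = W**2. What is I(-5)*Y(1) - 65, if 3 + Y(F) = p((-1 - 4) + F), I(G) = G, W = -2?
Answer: -70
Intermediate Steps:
p(q) = 4 (p(q) = (-2)**2 = 4)
Y(F) = 1 (Y(F) = -3 + 4 = 1)
I(-5)*Y(1) - 65 = -5*1 - 65 = -5 - 65 = -70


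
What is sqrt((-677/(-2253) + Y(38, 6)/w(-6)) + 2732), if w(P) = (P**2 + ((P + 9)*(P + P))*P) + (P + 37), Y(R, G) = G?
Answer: sqrt(1110777525769623)/637599 ≈ 52.272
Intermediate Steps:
w(P) = 37 + P + P**2 + 2*P**2*(9 + P) (w(P) = (P**2 + ((9 + P)*(2*P))*P) + (37 + P) = (P**2 + (2*P*(9 + P))*P) + (37 + P) = (P**2 + 2*P**2*(9 + P)) + (37 + P) = 37 + P + P**2 + 2*P**2*(9 + P))
sqrt((-677/(-2253) + Y(38, 6)/w(-6)) + 2732) = sqrt((-677/(-2253) + 6/(37 - 6 + 2*(-6)**3 + 19*(-6)**2)) + 2732) = sqrt((-677*(-1/2253) + 6/(37 - 6 + 2*(-216) + 19*36)) + 2732) = sqrt((677/2253 + 6/(37 - 6 - 432 + 684)) + 2732) = sqrt((677/2253 + 6/283) + 2732) = sqrt(205109/637599 + 2732) = sqrt(1742125577/637599) = sqrt(1110777525769623)/637599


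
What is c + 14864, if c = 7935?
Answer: 22799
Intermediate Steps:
c + 14864 = 7935 + 14864 = 22799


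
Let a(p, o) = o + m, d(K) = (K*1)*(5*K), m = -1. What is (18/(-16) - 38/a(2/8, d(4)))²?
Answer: 1030225/399424 ≈ 2.5793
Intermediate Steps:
d(K) = 5*K² (d(K) = K*(5*K) = 5*K²)
a(p, o) = -1 + o (a(p, o) = o - 1 = -1 + o)
(18/(-16) - 38/a(2/8, d(4)))² = (18/(-16) - 38/(-1 + 5*4²))² = (18*(-1/16) - 38/(-1 + 5*16))² = (-9/8 - 38/(-1 + 80))² = (-9/8 - 38/79)² = (-1015/632)² = 1030225/399424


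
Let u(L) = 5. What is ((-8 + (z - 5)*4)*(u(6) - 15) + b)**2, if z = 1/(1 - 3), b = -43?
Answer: 66049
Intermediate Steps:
z = -1/2 (z = 1/(-2) = -1/2 ≈ -0.50000)
((-8 + (z - 5)*4)*(u(6) - 15) + b)**2 = ((-8 + (-1/2 - 5)*4)*(5 - 15) - 43)**2 = ((-8 - 11/2*4)*(-10) - 43)**2 = ((-8 - 22)*(-10) - 43)**2 = (-30*(-10) - 43)**2 = (300 - 43)**2 = 257**2 = 66049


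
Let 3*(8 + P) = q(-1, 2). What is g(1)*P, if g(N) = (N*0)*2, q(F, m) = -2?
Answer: 0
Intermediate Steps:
P = -26/3 (P = -8 + (1/3)*(-2) = -8 - 2/3 = -26/3 ≈ -8.6667)
g(N) = 0 (g(N) = 0*2 = 0)
g(1)*P = 0*(-26/3) = 0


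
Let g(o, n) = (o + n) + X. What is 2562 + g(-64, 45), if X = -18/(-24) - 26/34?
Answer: 172923/68 ≈ 2543.0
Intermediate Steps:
X = -1/68 (X = -18*(-1/24) - 26*1/34 = 3/4 - 13/17 = -1/68 ≈ -0.014706)
g(o, n) = -1/68 + n + o (g(o, n) = (o + n) - 1/68 = (n + o) - 1/68 = -1/68 + n + o)
2562 + g(-64, 45) = 2562 + (-1/68 + 45 - 64) = 2562 - 1293/68 = 172923/68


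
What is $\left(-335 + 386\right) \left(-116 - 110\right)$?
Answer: $-11526$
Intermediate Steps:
$\left(-335 + 386\right) \left(-116 - 110\right) = 51 \left(-116 - 110\right) = 51 \left(-226\right) = -11526$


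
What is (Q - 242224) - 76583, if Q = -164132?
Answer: -482939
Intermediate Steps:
(Q - 242224) - 76583 = (-164132 - 242224) - 76583 = -406356 - 76583 = -482939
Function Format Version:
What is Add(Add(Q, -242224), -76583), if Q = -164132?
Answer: -482939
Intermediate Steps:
Add(Add(Q, -242224), -76583) = Add(Add(-164132, -242224), -76583) = Add(-406356, -76583) = -482939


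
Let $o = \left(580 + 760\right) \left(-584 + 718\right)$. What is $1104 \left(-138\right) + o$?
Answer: $27208$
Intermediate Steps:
$o = 179560$ ($o = 1340 \cdot 134 = 179560$)
$1104 \left(-138\right) + o = 1104 \left(-138\right) + 179560 = -152352 + 179560 = 27208$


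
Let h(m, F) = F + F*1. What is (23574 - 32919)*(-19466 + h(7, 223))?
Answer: 177741900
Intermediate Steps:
h(m, F) = 2*F (h(m, F) = F + F = 2*F)
(23574 - 32919)*(-19466 + h(7, 223)) = (23574 - 32919)*(-19466 + 2*223) = -9345*(-19466 + 446) = -9345*(-19020) = 177741900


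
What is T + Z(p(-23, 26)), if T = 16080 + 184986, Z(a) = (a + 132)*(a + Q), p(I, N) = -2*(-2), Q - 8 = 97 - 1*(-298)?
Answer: 256418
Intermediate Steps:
Q = 403 (Q = 8 + (97 - 1*(-298)) = 8 + (97 + 298) = 8 + 395 = 403)
p(I, N) = 4
Z(a) = (132 + a)*(403 + a) (Z(a) = (a + 132)*(a + 403) = (132 + a)*(403 + a))
T = 201066
T + Z(p(-23, 26)) = 201066 + (53196 + 4**2 + 535*4) = 201066 + (53196 + 16 + 2140) = 201066 + 55352 = 256418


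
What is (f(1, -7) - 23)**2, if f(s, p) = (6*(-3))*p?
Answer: 10609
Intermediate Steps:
f(s, p) = -18*p
(f(1, -7) - 23)**2 = (-18*(-7) - 23)**2 = (126 - 23)**2 = 103**2 = 10609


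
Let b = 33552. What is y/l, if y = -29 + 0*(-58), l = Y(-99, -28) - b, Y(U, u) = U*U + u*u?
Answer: 29/22967 ≈ 0.0012627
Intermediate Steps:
Y(U, u) = U² + u²
l = -22967 (l = ((-99)² + (-28)²) - 1*33552 = (9801 + 784) - 33552 = 10585 - 33552 = -22967)
y = -29 (y = -29 + 0 = -29)
y/l = -29/(-22967) = -29*(-1/22967) = 29/22967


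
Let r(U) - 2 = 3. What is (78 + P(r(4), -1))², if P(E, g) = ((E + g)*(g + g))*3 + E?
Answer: 3481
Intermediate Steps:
r(U) = 5 (r(U) = 2 + 3 = 5)
P(E, g) = E + 6*g*(E + g) (P(E, g) = ((E + g)*(2*g))*3 + E = (2*g*(E + g))*3 + E = 6*g*(E + g) + E = E + 6*g*(E + g))
(78 + P(r(4), -1))² = (78 + (5 + 6*(-1)² + 6*5*(-1)))² = (78 + (5 + 6*1 - 30))² = (78 + (5 + 6 - 30))² = (78 - 19)² = 59² = 3481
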